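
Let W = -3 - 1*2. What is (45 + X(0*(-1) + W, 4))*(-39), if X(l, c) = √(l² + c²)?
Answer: -1755 - 39*√41 ≈ -2004.7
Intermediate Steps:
W = -5 (W = -3 - 2 = -5)
X(l, c) = √(c² + l²)
(45 + X(0*(-1) + W, 4))*(-39) = (45 + √(4² + (0*(-1) - 5)²))*(-39) = (45 + √(16 + (0 - 5)²))*(-39) = (45 + √(16 + (-5)²))*(-39) = (45 + √(16 + 25))*(-39) = (45 + √41)*(-39) = -1755 - 39*√41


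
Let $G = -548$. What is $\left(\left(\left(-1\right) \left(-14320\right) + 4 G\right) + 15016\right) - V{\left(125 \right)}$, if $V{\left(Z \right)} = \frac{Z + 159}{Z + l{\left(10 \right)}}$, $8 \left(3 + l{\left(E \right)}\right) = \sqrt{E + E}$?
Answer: $\frac{6463490648}{238139} + \frac{1136 \sqrt{5}}{238139} \approx 27142.0$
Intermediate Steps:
$l{\left(E \right)} = -3 + \frac{\sqrt{2} \sqrt{E}}{8}$ ($l{\left(E \right)} = -3 + \frac{\sqrt{E + E}}{8} = -3 + \frac{\sqrt{2 E}}{8} = -3 + \frac{\sqrt{2} \sqrt{E}}{8}$)
$V{\left(Z \right)} = \frac{159 + Z}{-3 + Z + \frac{\sqrt{5}}{4}}$ ($V{\left(Z \right)} = \frac{Z + 159}{Z - \left(3 - \frac{\sqrt{2} \sqrt{10}}{8}\right)} = \frac{159 + Z}{Z - \left(3 - \frac{\sqrt{5}}{4}\right)} = \frac{159 + Z}{-3 + Z + \frac{\sqrt{5}}{4}}$)
$\left(\left(\left(-1\right) \left(-14320\right) + 4 G\right) + 15016\right) - V{\left(125 \right)} = \left(\left(\left(-1\right) \left(-14320\right) + 4 \left(-548\right)\right) + 15016\right) - \frac{4 \left(159 + 125\right)}{-12 + \sqrt{5} + 4 \cdot 125} = \left(\left(14320 - 2192\right) + 15016\right) - 4 \frac{1}{-12 + \sqrt{5} + 500} \cdot 284 = \left(12128 + 15016\right) - 4 \frac{1}{488 + \sqrt{5}} \cdot 284 = 27144 - \frac{1136}{488 + \sqrt{5}}$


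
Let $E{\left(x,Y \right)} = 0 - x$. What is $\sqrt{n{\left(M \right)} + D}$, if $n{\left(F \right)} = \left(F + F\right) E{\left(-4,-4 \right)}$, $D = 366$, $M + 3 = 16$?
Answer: $\sqrt{470} \approx 21.679$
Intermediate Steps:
$M = 13$ ($M = -3 + 16 = 13$)
$E{\left(x,Y \right)} = - x$
$n{\left(F \right)} = 8 F$ ($n{\left(F \right)} = \left(F + F\right) \left(\left(-1\right) \left(-4\right)\right) = 2 F 4 = 8 F$)
$\sqrt{n{\left(M \right)} + D} = \sqrt{8 \cdot 13 + 366} = \sqrt{104 + 366} = \sqrt{470}$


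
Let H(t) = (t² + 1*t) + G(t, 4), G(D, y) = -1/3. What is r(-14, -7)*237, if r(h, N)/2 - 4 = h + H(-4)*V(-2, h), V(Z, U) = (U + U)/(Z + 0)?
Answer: 72680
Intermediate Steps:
G(D, y) = -⅓ (G(D, y) = -1*⅓ = -⅓)
V(Z, U) = 2*U/Z (V(Z, U) = (2*U)/Z = 2*U/Z)
H(t) = -⅓ + t + t² (H(t) = (t² + 1*t) - ⅓ = (t² + t) - ⅓ = (t + t²) - ⅓ = -⅓ + t + t²)
r(h, N) = 8 - 64*h/3 (r(h, N) = 8 + 2*(h + (-⅓ - 4 + (-4)²)*(2*h/(-2))) = 8 + 2*(h + (-⅓ - 4 + 16)*(2*h*(-½))) = 8 + 2*(h + 35*(-h)/3) = 8 + 2*(h - 35*h/3) = 8 + 2*(-32*h/3) = 8 - 64*h/3)
r(-14, -7)*237 = (8 - 64/3*(-14))*237 = (8 + 896/3)*237 = (920/3)*237 = 72680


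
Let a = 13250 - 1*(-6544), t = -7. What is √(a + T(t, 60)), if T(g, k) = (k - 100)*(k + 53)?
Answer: √15274 ≈ 123.59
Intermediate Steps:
a = 19794 (a = 13250 + 6544 = 19794)
T(g, k) = (-100 + k)*(53 + k)
√(a + T(t, 60)) = √(19794 + (-5300 + 60² - 47*60)) = √(19794 + (-5300 + 3600 - 2820)) = √(19794 - 4520) = √15274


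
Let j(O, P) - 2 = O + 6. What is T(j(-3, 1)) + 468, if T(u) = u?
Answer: 473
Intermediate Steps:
j(O, P) = 8 + O (j(O, P) = 2 + (O + 6) = 2 + (6 + O) = 8 + O)
T(j(-3, 1)) + 468 = (8 - 3) + 468 = 5 + 468 = 473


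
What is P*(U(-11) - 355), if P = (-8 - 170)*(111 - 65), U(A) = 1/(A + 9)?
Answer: 2910834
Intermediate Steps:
U(A) = 1/(9 + A)
P = -8188 (P = -178*46 = -8188)
P*(U(-11) - 355) = -8188*(1/(9 - 11) - 355) = -8188*(1/(-2) - 355) = -8188*(-½ - 355) = -8188*(-711/2) = 2910834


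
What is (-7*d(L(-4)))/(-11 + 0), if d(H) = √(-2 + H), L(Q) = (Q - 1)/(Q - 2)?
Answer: 7*I*√42/66 ≈ 0.68735*I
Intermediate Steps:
L(Q) = (-1 + Q)/(-2 + Q)
(-7*d(L(-4)))/(-11 + 0) = (-7*√(-2 + (-1 - 4)/(-2 - 4)))/(-11 + 0) = -7*√(-2 - 5/(-6))/(-11) = -7*√(-2 - ⅙*(-5))*(-1/11) = -7*√(-2 + ⅚)*(-1/11) = -7*I*√42/6*(-1/11) = 7*I*√42/66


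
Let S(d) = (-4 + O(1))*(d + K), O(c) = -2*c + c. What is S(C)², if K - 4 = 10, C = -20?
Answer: 900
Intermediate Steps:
K = 14 (K = 4 + 10 = 14)
O(c) = -c
S(d) = -70 - 5*d (S(d) = (-4 - 1*1)*(d + 14) = (-4 - 1)*(14 + d) = -5*(14 + d) = -70 - 5*d)
S(C)² = (-70 - 5*(-20))² = (-70 + 100)² = 30² = 900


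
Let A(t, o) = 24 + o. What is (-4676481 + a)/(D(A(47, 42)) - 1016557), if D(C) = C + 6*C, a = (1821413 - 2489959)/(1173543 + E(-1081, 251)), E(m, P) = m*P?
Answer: 2109588972259/458366551070 ≈ 4.6024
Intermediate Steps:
E(m, P) = P*m
a = -334273/451106 (a = (1821413 - 2489959)/(1173543 + 251*(-1081)) = -668546/(1173543 - 271331) = -668546/902212 = -668546*1/902212 = -334273/451106 ≈ -0.74101)
D(C) = 7*C
(-4676481 + a)/(D(A(47, 42)) - 1016557) = (-4676481 - 334273/451106)/(7*(24 + 42) - 1016557) = -2109588972259/(451106*(7*66 - 1016557)) = -2109588972259/(451106*(462 - 1016557)) = -2109588972259/451106/(-1016095) = -2109588972259/451106*(-1/1016095) = 2109588972259/458366551070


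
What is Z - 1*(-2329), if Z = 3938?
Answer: 6267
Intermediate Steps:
Z - 1*(-2329) = 3938 - 1*(-2329) = 3938 + 2329 = 6267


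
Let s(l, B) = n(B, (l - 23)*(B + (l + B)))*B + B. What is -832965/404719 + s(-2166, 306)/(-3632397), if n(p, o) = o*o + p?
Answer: -68241612141969886167/70004765783 ≈ -9.7481e+8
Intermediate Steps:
n(p, o) = p + o**2 (n(p, o) = o**2 + p = p + o**2)
s(l, B) = B + B*(B + (-23 + l)**2*(l + 2*B)**2) (s(l, B) = (B + ((l - 23)*(B + (l + B)))**2)*B + B = (B + ((-23 + l)*(B + (B + l)))**2)*B + B = (B + ((-23 + l)*(l + 2*B))**2)*B + B = (B + (-23 + l)**2*(l + 2*B)**2)*B + B = B*(B + (-23 + l)**2*(l + 2*B)**2) + B = B + B*(B + (-23 + l)**2*(l + 2*B)**2))
-832965/404719 + s(-2166, 306)/(-3632397) = -832965/404719 + (306*(1 + 306 + ((-2166)**2 - 46*306 - 23*(-2166) + 2*306*(-2166))**2))/(-3632397) = -832965*1/404719 + (306*(1 + 306 + (4691556 - 14076 + 49818 - 1325592)**2))*(-1/3632397) = -118995/57817 + (306*(1 + 306 + 3401706**2))*(-1/3632397) = -118995/57817 + (306*(1 + 306 + 11571603710436))*(-1/3632397) = -118995/57817 + (306*11571603710743)*(-1/3632397) = -118995/57817 + 3540910735487358*(-1/3632397) = -118995/57817 - 1180303578495786/1210799 = -68241612141969886167/70004765783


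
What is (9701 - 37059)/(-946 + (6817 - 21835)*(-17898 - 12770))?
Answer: -13679/230285539 ≈ -5.9400e-5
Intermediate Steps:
(9701 - 37059)/(-946 + (6817 - 21835)*(-17898 - 12770)) = -27358/(-946 - 15018*(-30668)) = -27358/(-946 + 460572024) = -27358/460571078 = -27358*1/460571078 = -13679/230285539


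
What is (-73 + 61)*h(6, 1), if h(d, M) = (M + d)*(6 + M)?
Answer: -588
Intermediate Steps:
h(d, M) = (6 + M)*(M + d)
(-73 + 61)*h(6, 1) = (-73 + 61)*(1**2 + 6*1 + 6*6 + 1*6) = -12*(1 + 6 + 36 + 6) = -12*49 = -588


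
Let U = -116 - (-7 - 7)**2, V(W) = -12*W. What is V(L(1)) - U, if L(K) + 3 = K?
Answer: 336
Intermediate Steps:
L(K) = -3 + K
U = -312 (U = -116 - 1*(-14)**2 = -116 - 1*196 = -116 - 196 = -312)
V(L(1)) - U = -12*(-3 + 1) - 1*(-312) = -12*(-2) + 312 = 24 + 312 = 336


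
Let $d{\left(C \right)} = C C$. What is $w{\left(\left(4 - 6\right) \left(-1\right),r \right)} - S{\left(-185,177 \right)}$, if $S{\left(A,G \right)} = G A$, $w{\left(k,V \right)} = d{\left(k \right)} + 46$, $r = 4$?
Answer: $32795$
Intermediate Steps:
$d{\left(C \right)} = C^{2}$
$w{\left(k,V \right)} = 46 + k^{2}$ ($w{\left(k,V \right)} = k^{2} + 46 = 46 + k^{2}$)
$S{\left(A,G \right)} = A G$
$w{\left(\left(4 - 6\right) \left(-1\right),r \right)} - S{\left(-185,177 \right)} = \left(46 + \left(\left(4 - 6\right) \left(-1\right)\right)^{2}\right) - \left(-185\right) 177 = \left(46 + \left(\left(-2\right) \left(-1\right)\right)^{2}\right) - -32745 = \left(46 + 2^{2}\right) + 32745 = \left(46 + 4\right) + 32745 = 50 + 32745 = 32795$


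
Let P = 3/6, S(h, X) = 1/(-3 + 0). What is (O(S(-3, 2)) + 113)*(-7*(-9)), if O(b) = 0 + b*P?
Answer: 14217/2 ≈ 7108.5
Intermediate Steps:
S(h, X) = -1/3 (S(h, X) = 1/(-3) = -1/3)
P = 1/2 (P = 3*(1/6) = 1/2 ≈ 0.50000)
O(b) = b/2 (O(b) = 0 + b*(1/2) = 0 + b/2 = b/2)
(O(S(-3, 2)) + 113)*(-7*(-9)) = ((1/2)*(-1/3) + 113)*(-7*(-9)) = (-1/6 + 113)*63 = (677/6)*63 = 14217/2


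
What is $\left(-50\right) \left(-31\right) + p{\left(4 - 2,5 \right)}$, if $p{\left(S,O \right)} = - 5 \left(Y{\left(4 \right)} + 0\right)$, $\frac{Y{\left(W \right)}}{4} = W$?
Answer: $1470$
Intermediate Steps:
$Y{\left(W \right)} = 4 W$
$p{\left(S,O \right)} = -80$ ($p{\left(S,O \right)} = - 5 \left(4 \cdot 4 + 0\right) = - 5 \left(16 + 0\right) = \left(-5\right) 16 = -80$)
$\left(-50\right) \left(-31\right) + p{\left(4 - 2,5 \right)} = \left(-50\right) \left(-31\right) - 80 = 1550 - 80 = 1470$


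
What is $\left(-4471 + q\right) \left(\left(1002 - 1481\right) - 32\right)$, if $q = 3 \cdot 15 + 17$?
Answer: $2252999$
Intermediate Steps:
$q = 62$ ($q = 45 + 17 = 62$)
$\left(-4471 + q\right) \left(\left(1002 - 1481\right) - 32\right) = \left(-4471 + 62\right) \left(\left(1002 - 1481\right) - 32\right) = - 4409 \left(-479 - 32\right) = \left(-4409\right) \left(-511\right) = 2252999$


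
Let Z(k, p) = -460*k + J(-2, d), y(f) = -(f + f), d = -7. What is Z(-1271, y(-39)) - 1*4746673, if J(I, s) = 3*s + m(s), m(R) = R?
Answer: -4162041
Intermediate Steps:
J(I, s) = 4*s (J(I, s) = 3*s + s = 4*s)
y(f) = -2*f
Z(k, p) = -28 - 460*k (Z(k, p) = -460*k + 4*(-7) = -460*k - 28 = -28 - 460*k)
Z(-1271, y(-39)) - 1*4746673 = (-28 - 460*(-1271)) - 1*4746673 = (-28 + 584660) - 4746673 = 584632 - 4746673 = -4162041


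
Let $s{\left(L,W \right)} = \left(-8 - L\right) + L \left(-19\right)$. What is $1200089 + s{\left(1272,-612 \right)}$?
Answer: $1174641$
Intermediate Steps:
$s{\left(L,W \right)} = -8 - 20 L$ ($s{\left(L,W \right)} = \left(-8 - L\right) - 19 L = -8 - 20 L$)
$1200089 + s{\left(1272,-612 \right)} = 1200089 - 25448 = 1174641$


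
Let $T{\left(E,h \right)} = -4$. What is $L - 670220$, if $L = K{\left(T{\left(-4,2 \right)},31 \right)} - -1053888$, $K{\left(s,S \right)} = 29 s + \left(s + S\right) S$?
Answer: $384389$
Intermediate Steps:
$K{\left(s,S \right)} = 29 s + S \left(S + s\right)$ ($K{\left(s,S \right)} = 29 s + \left(S + s\right) S = 29 s + S \left(S + s\right)$)
$L = 1054609$ ($L = \left(31^{2} + 29 \left(-4\right) + 31 \left(-4\right)\right) - -1053888 = \left(961 - 116 - 124\right) + 1053888 = 721 + 1053888 = 1054609$)
$L - 670220 = 1054609 - 670220 = 384389$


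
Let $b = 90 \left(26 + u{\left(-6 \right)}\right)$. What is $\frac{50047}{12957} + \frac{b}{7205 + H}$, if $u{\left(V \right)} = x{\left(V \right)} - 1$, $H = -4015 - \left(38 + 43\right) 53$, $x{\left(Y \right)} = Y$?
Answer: $\frac{33045371}{14291571} \approx 2.3122$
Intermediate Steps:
$H = -8308$ ($H = -4015 - 81 \cdot 53 = -4015 - 4293 = -8308$)
$u{\left(V \right)} = -1 + V$ ($u{\left(V \right)} = V - 1 = -1 + V$)
$b = 1710$ ($b = 90 \left(26 - 7\right) = 90 \cdot 19 = 1710$)
$\frac{50047}{12957} + \frac{b}{7205 + H} = \frac{50047}{12957} + \frac{1710}{7205 - 8308} = 50047 \cdot \frac{1}{12957} + \frac{1710}{-1103} = \frac{50047}{12957} + 1710 \left(- \frac{1}{1103}\right) = \frac{50047}{12957} - \frac{1710}{1103} = \frac{33045371}{14291571}$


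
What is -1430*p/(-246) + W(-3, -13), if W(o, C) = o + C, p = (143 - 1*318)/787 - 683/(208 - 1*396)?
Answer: 23208869/6066196 ≈ 3.8259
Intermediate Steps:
p = 504621/147956 (p = (143 - 318)*(1/787) - 683/(208 - 396) = -175*1/787 - 683/(-188) = -175/787 - 683*(-1/188) = -175/787 + 683/188 = 504621/147956 ≈ 3.4106)
W(o, C) = C + o
-1430*p/(-246) + W(-3, -13) = -360804015/(73978*(-246)) + (-13 - 3) = -360804015*(-1)/(73978*246) - 16 = -1430*(-168207/12132392) - 16 = 120268005/6066196 - 16 = 23208869/6066196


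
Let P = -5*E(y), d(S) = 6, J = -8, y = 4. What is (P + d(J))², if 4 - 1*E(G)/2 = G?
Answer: 36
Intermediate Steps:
E(G) = 8 - 2*G
P = 0 (P = -5*(8 - 2*4) = -5*(8 - 8) = -5*0 = 0)
(P + d(J))² = (0 + 6)² = 6² = 36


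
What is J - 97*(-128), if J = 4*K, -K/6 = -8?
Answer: 12608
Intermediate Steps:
K = 48 (K = -6*(-8) = 48)
J = 192 (J = 4*48 = 192)
J - 97*(-128) = 192 - 97*(-128) = 192 + 12416 = 12608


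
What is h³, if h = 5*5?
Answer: 15625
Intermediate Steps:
h = 25
h³ = 25³ = 15625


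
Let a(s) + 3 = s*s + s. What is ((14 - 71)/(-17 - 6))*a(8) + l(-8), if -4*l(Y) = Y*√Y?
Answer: 171 + 4*I*√2 ≈ 171.0 + 5.6569*I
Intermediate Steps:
a(s) = -3 + s + s² (a(s) = -3 + (s*s + s) = -3 + (s² + s) = -3 + (s + s²) = -3 + s + s²)
l(Y) = -Y^(3/2)/4 (l(Y) = -Y*√Y/4 = -Y^(3/2)/4)
((14 - 71)/(-17 - 6))*a(8) + l(-8) = ((14 - 71)/(-17 - 6))*(-3 + 8 + 8²) - (-4)*I*√2 = (-57/(-23))*(-3 + 8 + 64) - (-4)*I*√2 = -57*(-1/23)*69 + 4*I*√2 = (57/23)*69 + 4*I*√2 = 171 + 4*I*√2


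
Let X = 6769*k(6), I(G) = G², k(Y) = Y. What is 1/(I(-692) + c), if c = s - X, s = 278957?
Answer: 1/717207 ≈ 1.3943e-6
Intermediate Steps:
X = 40614 (X = 6769*6 = 40614)
c = 238343 (c = 278957 - 1*40614 = 278957 - 40614 = 238343)
1/(I(-692) + c) = 1/((-692)² + 238343) = 1/(478864 + 238343) = 1/717207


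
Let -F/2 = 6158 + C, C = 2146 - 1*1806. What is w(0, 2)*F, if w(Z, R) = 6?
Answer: -77976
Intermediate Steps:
C = 340 (C = 2146 - 1806 = 340)
F = -12996 (F = -2*(6158 + 340) = -2*6498 = -12996)
w(0, 2)*F = 6*(-12996) = -77976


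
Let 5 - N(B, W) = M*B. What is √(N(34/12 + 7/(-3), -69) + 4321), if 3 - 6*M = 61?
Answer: √155910/6 ≈ 65.809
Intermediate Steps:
M = -29/3 (M = ½ - ⅙*61 = ½ - 61/6 = -29/3 ≈ -9.6667)
N(B, W) = 5 + 29*B/3 (N(B, W) = 5 - (-29)*B/3 = 5 + 29*B/3)
√(N(34/12 + 7/(-3), -69) + 4321) = √((5 + 29*(34/12 + 7/(-3))/3) + 4321) = √((5 + 29*(34*(1/12) + 7*(-⅓))/3) + 4321) = √((5 + 29*(17/6 - 7/3)/3) + 4321) = √((5 + (29/3)*(½)) + 4321) = √((5 + 29/6) + 4321) = √(59/6 + 4321) = √(25985/6) = √155910/6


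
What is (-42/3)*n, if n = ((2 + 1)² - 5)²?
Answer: -224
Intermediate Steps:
n = 16 (n = (3² - 5)² = (9 - 5)² = 4² = 16)
(-42/3)*n = -42/3*16 = -7*2*16 = -14*16 = -224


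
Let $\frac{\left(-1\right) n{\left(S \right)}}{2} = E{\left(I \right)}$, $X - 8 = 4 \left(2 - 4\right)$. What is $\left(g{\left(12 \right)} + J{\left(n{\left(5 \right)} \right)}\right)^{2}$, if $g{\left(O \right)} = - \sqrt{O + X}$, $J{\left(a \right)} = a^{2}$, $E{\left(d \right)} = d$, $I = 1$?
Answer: $28 - 16 \sqrt{3} \approx 0.28719$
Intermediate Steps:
$X = 0$ ($X = 8 + 4 \left(2 - 4\right) = 8 + 4 \left(-2\right) = 8 - 8 = 0$)
$n{\left(S \right)} = -2$ ($n{\left(S \right)} = \left(-2\right) 1 = -2$)
$g{\left(O \right)} = - \sqrt{O}$ ($g{\left(O \right)} = - \sqrt{O + 0} = - \sqrt{O}$)
$\left(g{\left(12 \right)} + J{\left(n{\left(5 \right)} \right)}\right)^{2} = \left(- \sqrt{12} + \left(-2\right)^{2}\right)^{2} = \left(- 2 \sqrt{3} + 4\right)^{2} = \left(4 - 2 \sqrt{3}\right)^{2}$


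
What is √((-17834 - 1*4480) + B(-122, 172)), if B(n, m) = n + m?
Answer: 22*I*√46 ≈ 149.21*I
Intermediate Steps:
B(n, m) = m + n
√((-17834 - 1*4480) + B(-122, 172)) = √((-17834 - 1*4480) + (172 - 122)) = √((-17834 - 4480) + 50) = √(-22314 + 50) = √(-22264) = 22*I*√46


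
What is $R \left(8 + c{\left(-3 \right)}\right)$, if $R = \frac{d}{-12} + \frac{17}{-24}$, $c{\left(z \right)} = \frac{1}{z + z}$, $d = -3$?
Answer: $- \frac{517}{144} \approx -3.5903$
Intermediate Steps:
$c{\left(z \right)} = \frac{1}{2 z}$
$R = - \frac{11}{24}$ ($R = - \frac{3}{-12} + \frac{17}{-24} = \left(-3\right) \left(- \frac{1}{12}\right) + 17 \left(- \frac{1}{24}\right) = \frac{1}{4} - \frac{17}{24} = - \frac{11}{24} \approx -0.45833$)
$R \left(8 + c{\left(-3 \right)}\right) = - \frac{11 \left(8 + \frac{1}{2 \left(-3\right)}\right)}{24} = - \frac{11 \left(8 + \frac{1}{2} \left(- \frac{1}{3}\right)\right)}{24} = - \frac{11 \left(8 - \frac{1}{6}\right)}{24} = \left(- \frac{11}{24}\right) \frac{47}{6} = - \frac{517}{144}$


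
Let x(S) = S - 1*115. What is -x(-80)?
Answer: 195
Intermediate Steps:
x(S) = -115 + S (x(S) = S - 115 = -115 + S)
-x(-80) = -(-115 - 80) = -1*(-195) = 195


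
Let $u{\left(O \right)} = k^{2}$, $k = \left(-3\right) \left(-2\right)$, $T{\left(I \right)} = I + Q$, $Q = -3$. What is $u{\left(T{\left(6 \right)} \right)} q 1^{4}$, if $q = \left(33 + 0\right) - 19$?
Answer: $504$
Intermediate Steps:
$T{\left(I \right)} = -3 + I$ ($T{\left(I \right)} = I - 3 = -3 + I$)
$q = 14$ ($q = 33 - 19 = 14$)
$k = 6$
$u{\left(O \right)} = 36$ ($u{\left(O \right)} = 6^{2} = 36$)
$u{\left(T{\left(6 \right)} \right)} q 1^{4} = 36 \cdot 14 \cdot 1^{4} = 504 \cdot 1 = 504$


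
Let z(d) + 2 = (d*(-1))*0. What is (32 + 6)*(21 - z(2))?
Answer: 874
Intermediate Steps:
z(d) = -2 (z(d) = -2 + (d*(-1))*0 = -2 - d*0 = -2 + 0 = -2)
(32 + 6)*(21 - z(2)) = (32 + 6)*(21 - 1*(-2)) = 38*(21 + 2) = 38*23 = 874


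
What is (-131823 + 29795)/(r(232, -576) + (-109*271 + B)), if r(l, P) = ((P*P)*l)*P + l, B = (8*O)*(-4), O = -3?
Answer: 102028/44335919643 ≈ 2.3013e-6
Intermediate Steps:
B = 96 (B = (8*(-3))*(-4) = -24*(-4) = 96)
r(l, P) = l + l*P³ (r(l, P) = (P²*l)*P + l = (l*P²)*P + l = l*P³ + l = l + l*P³)
(-131823 + 29795)/(r(232, -576) + (-109*271 + B)) = (-131823 + 29795)/(232*(1 + (-576)³) + (-109*271 + 96)) = -102028/(232*(1 - 191102976) + (-29539 + 96)) = -102028/(232*(-191102975) - 29443) = -102028/(-44335890200 - 29443) = -102028/(-44335919643) = -102028*(-1/44335919643) = 102028/44335919643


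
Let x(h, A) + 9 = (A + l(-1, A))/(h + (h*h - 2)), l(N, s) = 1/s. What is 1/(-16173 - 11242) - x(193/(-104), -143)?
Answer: -90871715266/268694415 ≈ -338.20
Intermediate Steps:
x(h, A) = -9 + (A + 1/A)/(-2 + h + h²) (x(h, A) = -9 + (A + 1/A)/(h + (h*h - 2)) = -9 + (A + 1/A)/(h + (h² - 2)) = -9 + (A + 1/A)/(h + (-2 + h²)) = -9 + (A + 1/A)/(-2 + h + h²))
1/(-16173 - 11242) - x(193/(-104), -143) = 1/(-16173 - 11242) - (1 - 143*(18 - 143 - 1737/(-104) - 9*(193/(-104))²))/((-143)*(-2 + 193/(-104) + (193/(-104))²)) = 1/(-27415) - (-1)*(1 - 143*(18 - 143 - 1737*(-1)/104 - 9*(193*(-1/104))²))/(143*(-2 + 193*(-1/104) + (193*(-1/104))²)) = -1/27415 - (-1)*(1 - 143*(18 - 143 - 9*(-193/104) - 9*(-193/104)²))/(143*(-2 - 193/104 + (-193/104)²)) = -1/27415 - (-1)*(1 - 143*(18 - 143 + 1737/104 - 9*37249/10816))/(143*(-2 - 193/104 + 37249/10816)) = -1/27415 - (-1)*(1 - 143*(18 - 143 + 1737/104 - 335241/10816))/(143*(-4455/10816)) = -1/27415 - (-1)*(-10816)*(1 - 143*(-1506593/10816))/(143*4455) = -1/27415 - (-1)*(-10816)*(1 + 16572523/832)/(143*4455) = -1/27415 - (-1)*(-10816)*16573355/(143*4455*832) = -1/27415 - 1*3314671/9801 = -1/27415 - 3314671/9801 = -90871715266/268694415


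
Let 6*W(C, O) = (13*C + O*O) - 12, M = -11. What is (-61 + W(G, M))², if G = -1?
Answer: 2025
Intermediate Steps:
W(C, O) = -2 + O²/6 + 13*C/6 (W(C, O) = ((13*C + O*O) - 12)/6 = ((13*C + O²) - 12)/6 = ((O² + 13*C) - 12)/6 = (-12 + O² + 13*C)/6 = -2 + O²/6 + 13*C/6)
(-61 + W(G, M))² = (-61 + (-2 + (⅙)*(-11)² + (13/6)*(-1)))² = (-61 + (-2 + (⅙)*121 - 13/6))² = (-61 + (-2 + 121/6 - 13/6))² = (-61 + 16)² = (-45)² = 2025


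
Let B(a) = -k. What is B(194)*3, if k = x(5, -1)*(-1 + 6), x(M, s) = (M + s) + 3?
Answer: -105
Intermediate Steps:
x(M, s) = 3 + M + s
k = 35 (k = (3 + 5 - 1)*(-1 + 6) = 7*5 = 35)
B(a) = -35 (B(a) = -1*35 = -35)
B(194)*3 = -35*3 = -105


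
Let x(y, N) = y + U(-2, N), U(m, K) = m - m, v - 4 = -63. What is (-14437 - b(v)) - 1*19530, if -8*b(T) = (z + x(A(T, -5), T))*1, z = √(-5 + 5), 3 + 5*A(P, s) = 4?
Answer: -1358679/40 ≈ -33967.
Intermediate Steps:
v = -59 (v = 4 - 63 = -59)
U(m, K) = 0
A(P, s) = ⅕ (A(P, s) = -⅗ + (⅕)*4 = -⅗ + ⅘ = ⅕)
z = 0 (z = √0 = 0)
x(y, N) = y (x(y, N) = y + 0 = y)
b(T) = -1/40 (b(T) = -(0 + ⅕)/8 = -1/40)
(-14437 - b(v)) - 1*19530 = (-14437 - 1*(-1/40)) - 1*19530 = (-14437 + 1/40) - 19530 = -577479/40 - 19530 = -1358679/40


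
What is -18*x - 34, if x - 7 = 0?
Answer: -160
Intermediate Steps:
x = 7 (x = 7 + 0 = 7)
-18*x - 34 = -18*7 - 34 = -126 - 34 = -160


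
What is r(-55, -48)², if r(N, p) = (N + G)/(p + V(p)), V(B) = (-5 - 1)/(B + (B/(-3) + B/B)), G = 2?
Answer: 2699449/2196324 ≈ 1.2291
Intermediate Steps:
V(B) = -6/(1 + 2*B/3) (V(B) = -6/(B + (B*(-⅓) + 1)) = -6/(B + (-B/3 + 1)) = -6/(B + (1 - B/3)) = -6/(1 + 2*B/3))
r(N, p) = (2 + N)/(p - 18/(3 + 2*p)) (r(N, p) = (N + 2)/(p - 18/(3 + 2*p)) = (2 + N)/(p - 18/(3 + 2*p)))
r(-55, -48)² = ((2 - 55)*(3 + 2*(-48))/(-18 - 48*(3 + 2*(-48))))² = (-53*(3 - 96)/(-18 - 48*(3 - 96)))² = (-53*(-93)/(-18 - 48*(-93)))² = (-53*(-93)/(-18 + 4464))² = (-53*(-93)/4446)² = ((1/4446)*(-53)*(-93))² = (1643/1482)² = 2699449/2196324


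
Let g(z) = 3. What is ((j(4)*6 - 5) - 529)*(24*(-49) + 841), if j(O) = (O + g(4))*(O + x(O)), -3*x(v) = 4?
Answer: 141370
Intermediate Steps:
x(v) = -4/3 (x(v) = -1/3*4 = -4/3)
j(O) = (3 + O)*(-4/3 + O) (j(O) = (O + 3)*(O - 4/3) = (3 + O)*(-4/3 + O))
((j(4)*6 - 5) - 529)*(24*(-49) + 841) = (((-4 + 4**2 + (5/3)*4)*6 - 5) - 529)*(24*(-49) + 841) = (((-4 + 16 + 20/3)*6 - 5) - 529)*(-1176 + 841) = (((56/3)*6 - 5) - 529)*(-335) = ((112 - 5) - 529)*(-335) = (107 - 529)*(-335) = -422*(-335) = 141370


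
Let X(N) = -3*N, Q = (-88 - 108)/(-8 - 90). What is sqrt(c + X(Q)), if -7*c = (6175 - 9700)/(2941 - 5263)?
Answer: I*sqrt(20277166)/1806 ≈ 2.4934*I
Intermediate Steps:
Q = 2 (Q = -196/(-98) = -196*(-1/98) = 2)
c = -1175/5418 (c = -(6175 - 9700)/(7*(2941 - 5263)) = -(-3525)/(7*(-2322)) = -(-3525)*(-1)/(7*2322) = -1/7*1175/774 = -1175/5418 ≈ -0.21687)
sqrt(c + X(Q)) = sqrt(-1175/5418 - 3*2) = sqrt(-1175/5418 - 6) = sqrt(-33683/5418) = I*sqrt(20277166)/1806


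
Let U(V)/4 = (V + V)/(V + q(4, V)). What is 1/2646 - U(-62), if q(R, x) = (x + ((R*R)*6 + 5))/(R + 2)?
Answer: -874907/97902 ≈ -8.9366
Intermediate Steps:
q(R, x) = (5 + x + 6*R²)/(2 + R) (q(R, x) = (x + (R²*6 + 5))/(2 + R) = (x + (6*R² + 5))/(2 + R) = (x + (5 + 6*R²))/(2 + R) = (5 + x + 6*R²)/(2 + R))
U(V) = 8*V/(101/6 + 7*V/6) (U(V) = 4*((V + V)/(V + (5 + V + 6*4²)/(2 + 4))) = 4*((2*V)/(V + (5 + V + 6*16)/6)) = 4*((2*V)/(V + (5 + V + 96)/6)) = 4*((2*V)/(V + (101 + V)/6)) = 4*((2*V)/(V + (101/6 + V/6))) = 4*((2*V)/(101/6 + 7*V/6)) = 4*(2*V/(101/6 + 7*V/6)) = 8*V/(101/6 + 7*V/6))
1/2646 - U(-62) = 1/2646 - 48*(-62)/(101 + 7*(-62)) = 1/2646 - 48*(-62)/(101 - 434) = 1/2646 - 48*(-62)/(-333) = 1/2646 - 48*(-62)*(-1)/333 = 1/2646 - 1*992/111 = 1/2646 - 992/111 = -874907/97902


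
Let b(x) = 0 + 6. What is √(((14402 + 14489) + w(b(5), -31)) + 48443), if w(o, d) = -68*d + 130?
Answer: 2*√19893 ≈ 282.08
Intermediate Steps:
b(x) = 6
w(o, d) = 130 - 68*d
√(((14402 + 14489) + w(b(5), -31)) + 48443) = √(((14402 + 14489) + (130 - 68*(-31))) + 48443) = √((28891 + (130 + 2108)) + 48443) = √((28891 + 2238) + 48443) = √(31129 + 48443) = √79572 = 2*√19893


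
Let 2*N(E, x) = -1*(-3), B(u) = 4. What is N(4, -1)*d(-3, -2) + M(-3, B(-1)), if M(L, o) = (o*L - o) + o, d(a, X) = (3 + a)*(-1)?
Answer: -12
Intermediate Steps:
d(a, X) = -3 - a
M(L, o) = L*o (M(L, o) = (L*o - o) + o = (-o + L*o) + o = L*o)
N(E, x) = 3/2 (N(E, x) = (-1*(-3))/2 = (½)*3 = 3/2)
N(4, -1)*d(-3, -2) + M(-3, B(-1)) = 3*(-3 - 1*(-3))/2 - 3*4 = 3*(-3 + 3)/2 - 12 = (3/2)*0 - 12 = 0 - 12 = -12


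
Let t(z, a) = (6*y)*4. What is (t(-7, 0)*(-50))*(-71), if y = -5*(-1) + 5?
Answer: 852000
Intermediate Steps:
y = 10 (y = 5 + 5 = 10)
t(z, a) = 240 (t(z, a) = (6*10)*4 = 60*4 = 240)
(t(-7, 0)*(-50))*(-71) = (240*(-50))*(-71) = -12000*(-71) = 852000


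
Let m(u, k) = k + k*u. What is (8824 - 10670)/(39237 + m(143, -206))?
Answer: -1846/9573 ≈ -0.19283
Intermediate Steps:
(8824 - 10670)/(39237 + m(143, -206)) = (8824 - 10670)/(39237 - 206*(1 + 143)) = -1846/(39237 - 206*144) = -1846/(39237 - 29664) = -1846/9573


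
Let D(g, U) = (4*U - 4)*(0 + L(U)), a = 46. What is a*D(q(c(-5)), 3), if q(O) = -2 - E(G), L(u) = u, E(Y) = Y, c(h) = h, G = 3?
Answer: 1104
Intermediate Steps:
q(O) = -5 (q(O) = -2 - 1*3 = -2 - 3 = -5)
D(g, U) = U*(-4 + 4*U) (D(g, U) = (4*U - 4)*(0 + U) = (-4 + 4*U)*U = U*(-4 + 4*U))
a*D(q(c(-5)), 3) = 46*(4*3*(-1 + 3)) = 46*(4*3*2) = 46*24 = 1104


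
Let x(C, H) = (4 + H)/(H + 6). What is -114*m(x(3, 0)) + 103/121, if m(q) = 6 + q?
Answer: -91857/121 ≈ -759.15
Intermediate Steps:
x(C, H) = (4 + H)/(6 + H)
-114*m(x(3, 0)) + 103/121 = -114*(6 + (4 + 0)/(6 + 0)) + 103/121 = -114*(6 + 4/6) + 103*(1/121) = -114*(6 + (⅙)*4) + 103/121 = -114*(6 + ⅔) + 103/121 = -114*20/3 + 103/121 = -760 + 103/121 = -91857/121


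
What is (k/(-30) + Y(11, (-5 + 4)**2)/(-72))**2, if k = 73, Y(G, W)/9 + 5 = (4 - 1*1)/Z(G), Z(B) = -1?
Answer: 1849/900 ≈ 2.0544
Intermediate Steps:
Y(G, W) = -72 (Y(G, W) = -45 + 9*((4 - 1*1)/(-1)) = -45 + 9*((4 - 1)*(-1)) = -45 + 9*(3*(-1)) = -45 + 9*(-3) = -45 - 27 = -72)
(k/(-30) + Y(11, (-5 + 4)**2)/(-72))**2 = (73/(-30) - 72/(-72))**2 = (73*(-1/30) - 72*(-1/72))**2 = (-73/30 + 1)**2 = (-43/30)**2 = 1849/900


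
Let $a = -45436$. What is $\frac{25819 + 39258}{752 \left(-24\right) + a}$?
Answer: $- \frac{1103}{1076} \approx -1.0251$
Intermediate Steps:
$\frac{25819 + 39258}{752 \left(-24\right) + a} = \frac{25819 + 39258}{752 \left(-24\right) - 45436} = \frac{65077}{-18048 - 45436} = \frac{65077}{-63484} = 65077 \left(- \frac{1}{63484}\right) = - \frac{1103}{1076}$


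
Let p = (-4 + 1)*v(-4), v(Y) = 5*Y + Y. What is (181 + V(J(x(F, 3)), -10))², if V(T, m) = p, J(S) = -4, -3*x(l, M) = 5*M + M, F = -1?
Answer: 64009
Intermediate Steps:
v(Y) = 6*Y
x(l, M) = -2*M (x(l, M) = -(5*M + M)/3 = -2*M)
p = 72 (p = (-4 + 1)*(6*(-4)) = -3*(-24) = 72)
V(T, m) = 72
(181 + V(J(x(F, 3)), -10))² = (181 + 72)² = 253² = 64009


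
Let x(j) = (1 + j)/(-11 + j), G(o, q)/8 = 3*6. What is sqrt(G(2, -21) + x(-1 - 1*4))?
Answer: sqrt(577)/2 ≈ 12.010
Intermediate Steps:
G(o, q) = 144 (G(o, q) = 8*(3*6) = 8*18 = 144)
x(j) = (1 + j)/(-11 + j)
sqrt(G(2, -21) + x(-1 - 1*4)) = sqrt(144 + (1 + (-1 - 1*4))/(-11 + (-1 - 1*4))) = sqrt(144 + (1 + (-1 - 4))/(-11 + (-1 - 4))) = sqrt(144 + (1 - 5)/(-11 - 5)) = sqrt(144 - 4/(-16)) = sqrt(144 - 1/16*(-4)) = sqrt(144 + 1/4) = sqrt(577/4) = sqrt(577)/2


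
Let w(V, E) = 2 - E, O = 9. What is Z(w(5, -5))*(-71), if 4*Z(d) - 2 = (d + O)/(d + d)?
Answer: -781/14 ≈ -55.786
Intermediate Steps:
Z(d) = ½ + (9 + d)/(8*d) (Z(d) = ½ + ((d + 9)/(d + d))/4 = ½ + ((9 + d)/((2*d)))/4 = ½ + ((9 + d)*(1/(2*d)))/4 = ½ + ((9 + d)/(2*d))/4 = ½ + (9 + d)/(8*d))
Z(w(5, -5))*(-71) = ((9 + 5*(2 - 1*(-5)))/(8*(2 - 1*(-5))))*(-71) = ((9 + 5*(2 + 5))/(8*(2 + 5)))*(-71) = ((⅛)*(9 + 5*7)/7)*(-71) = ((⅛)*(⅐)*(9 + 35))*(-71) = ((⅛)*(⅐)*44)*(-71) = (11/14)*(-71) = -781/14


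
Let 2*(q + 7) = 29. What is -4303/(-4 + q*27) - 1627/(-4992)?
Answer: -42315233/1981824 ≈ -21.352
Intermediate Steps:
q = 15/2 (q = -7 + (½)*29 = -7 + 29/2 = 15/2 ≈ 7.5000)
-4303/(-4 + q*27) - 1627/(-4992) = -4303/(-4 + (15/2)*27) - 1627/(-4992) = -4303/(-4 + 405/2) - 1627*(-1/4992) = -4303/397/2 + 1627/4992 = -4303*2/397 + 1627/4992 = -8606/397 + 1627/4992 = -42315233/1981824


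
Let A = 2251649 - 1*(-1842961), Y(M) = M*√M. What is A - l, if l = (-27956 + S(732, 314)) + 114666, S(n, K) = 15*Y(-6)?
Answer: 4007900 + 90*I*√6 ≈ 4.0079e+6 + 220.45*I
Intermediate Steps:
Y(M) = M^(3/2)
S(n, K) = -90*I*√6 (S(n, K) = 15*(-6)^(3/2) = 15*(-6*I*√6) = -90*I*√6)
A = 4094610 (A = 2251649 + 1842961 = 4094610)
l = 86710 - 90*I*√6 (l = (-27956 - 90*I*√6) + 114666 = 86710 - 90*I*√6 ≈ 86710.0 - 220.45*I)
A - l = 4094610 - (86710 - 90*I*√6) = 4094610 + (-86710 + 90*I*√6) = 4007900 + 90*I*√6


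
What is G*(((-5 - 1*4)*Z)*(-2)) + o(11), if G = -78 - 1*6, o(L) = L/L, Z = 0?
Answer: 1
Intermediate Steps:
o(L) = 1
G = -84 (G = -78 - 6 = -84)
G*(((-5 - 1*4)*Z)*(-2)) + o(11) = -84*(-5 - 1*4)*0*(-2) + 1 = -84*(-5 - 4)*0*(-2) + 1 = -84*(-9*0)*(-2) + 1 = -0*(-2) + 1 = -84*0 + 1 = 0 + 1 = 1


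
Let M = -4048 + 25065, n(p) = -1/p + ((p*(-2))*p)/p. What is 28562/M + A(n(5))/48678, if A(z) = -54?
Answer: 231534353/170510921 ≈ 1.3579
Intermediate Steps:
n(p) = -1/p - 2*p (n(p) = -1/p + ((-2*p)*p)/p = -1/p + (-2*p²)/p = -1/p - 2*p)
M = 21017
28562/M + A(n(5))/48678 = 28562/21017 - 54/48678 = 28562*(1/21017) - 54*1/48678 = 28562/21017 - 9/8113 = 231534353/170510921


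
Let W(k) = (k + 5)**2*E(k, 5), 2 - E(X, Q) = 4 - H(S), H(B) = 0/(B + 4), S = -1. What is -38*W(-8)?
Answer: 684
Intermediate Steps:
H(B) = 0 (H(B) = 0/(4 + B) = 0)
E(X, Q) = -2 (E(X, Q) = 2 - (4 - 1*0) = 2 - (4 + 0) = 2 - 1*4 = 2 - 4 = -2)
W(k) = -2*(5 + k)**2 (W(k) = (k + 5)**2*(-2) = (5 + k)**2*(-2) = -2*(5 + k)**2)
-38*W(-8) = -(-76)*(5 - 8)**2 = -(-76)*(-3)**2 = -(-76)*9 = -38*(-18) = 684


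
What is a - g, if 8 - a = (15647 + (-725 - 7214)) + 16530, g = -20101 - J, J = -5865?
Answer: -9994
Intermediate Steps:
g = -14236 (g = -20101 - 1*(-5865) = -20101 + 5865 = -14236)
a = -24230 (a = 8 - ((15647 + (-725 - 7214)) + 16530) = 8 - ((15647 - 7939) + 16530) = 8 - (7708 + 16530) = 8 - 1*24238 = 8 - 24238 = -24230)
a - g = -24230 - 1*(-14236) = -24230 + 14236 = -9994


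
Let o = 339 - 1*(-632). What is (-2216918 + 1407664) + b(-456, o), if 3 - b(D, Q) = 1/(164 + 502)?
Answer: -538961167/666 ≈ -8.0925e+5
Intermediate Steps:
o = 971 (o = 339 + 632 = 971)
b(D, Q) = 1997/666 (b(D, Q) = 3 - 1/(164 + 502) = 3 - 1/666 = 1997/666)
(-2216918 + 1407664) + b(-456, o) = (-2216918 + 1407664) + 1997/666 = -809254 + 1997/666 = -538961167/666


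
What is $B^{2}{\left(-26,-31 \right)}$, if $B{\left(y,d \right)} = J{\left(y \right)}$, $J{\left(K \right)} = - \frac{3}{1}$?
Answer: $9$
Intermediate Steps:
$J{\left(K \right)} = -3$ ($J{\left(K \right)} = \left(-3\right) 1 = -3$)
$B{\left(y,d \right)} = -3$
$B^{2}{\left(-26,-31 \right)} = \left(-3\right)^{2} = 9$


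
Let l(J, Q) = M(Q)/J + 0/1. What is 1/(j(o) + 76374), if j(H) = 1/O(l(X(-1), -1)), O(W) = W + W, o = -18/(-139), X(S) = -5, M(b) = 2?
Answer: 4/305491 ≈ 1.3094e-5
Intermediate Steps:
o = 18/139 (o = -18*(-1/139) = 18/139 ≈ 0.12950)
l(J, Q) = 2/J (l(J, Q) = 2/J + 0/1 = 2/J + 0*1 = 2/J + 0 = 2/J)
O(W) = 2*W
j(H) = -5/4 (j(H) = 1/(2*(2/(-5))) = 1/(2*(2*(-⅕))) = 1/(2*(-⅖)) = 1/(-⅘) = -5/4)
1/(j(o) + 76374) = 1/(-5/4 + 76374) = 1/(305491/4) = 4/305491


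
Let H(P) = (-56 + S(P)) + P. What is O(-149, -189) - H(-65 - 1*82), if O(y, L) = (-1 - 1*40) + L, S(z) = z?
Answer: 120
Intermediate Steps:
O(y, L) = -41 + L (O(y, L) = (-1 - 40) + L = -41 + L)
H(P) = -56 + 2*P (H(P) = (-56 + P) + P = -56 + 2*P)
O(-149, -189) - H(-65 - 1*82) = (-41 - 189) - (-56 + 2*(-65 - 1*82)) = -230 - (-56 + 2*(-65 - 82)) = -230 - (-56 + 2*(-147)) = -230 - (-56 - 294) = -230 - 1*(-350) = -230 + 350 = 120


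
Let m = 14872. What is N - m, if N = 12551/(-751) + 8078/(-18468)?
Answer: -103252293271/6934734 ≈ -14889.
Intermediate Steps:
N = -118929223/6934734 (N = 12551*(-1/751) + 8078*(-1/18468) = -12551/751 - 4039/9234 = -118929223/6934734 ≈ -17.150)
N - m = -118929223/6934734 - 1*14872 = -118929223/6934734 - 14872 = -103252293271/6934734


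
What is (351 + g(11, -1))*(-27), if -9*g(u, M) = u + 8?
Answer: -9420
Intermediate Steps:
g(u, M) = -8/9 - u/9 (g(u, M) = -(u + 8)/9 = -(8 + u)/9 = -8/9 - u/9)
(351 + g(11, -1))*(-27) = (351 + (-8/9 - 1/9*11))*(-27) = (351 + (-8/9 - 11/9))*(-27) = (351 - 19/9)*(-27) = (3140/9)*(-27) = -9420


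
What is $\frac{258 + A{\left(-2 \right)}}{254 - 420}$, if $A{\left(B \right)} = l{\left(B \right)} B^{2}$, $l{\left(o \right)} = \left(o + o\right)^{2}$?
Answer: $- \frac{161}{83} \approx -1.9398$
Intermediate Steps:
$l{\left(o \right)} = 4 o^{2}$ ($l{\left(o \right)} = \left(2 o\right)^{2} = 4 o^{2}$)
$A{\left(B \right)} = 4 B^{4}$ ($A{\left(B \right)} = 4 B^{2} B^{2} = 4 B^{4}$)
$\frac{258 + A{\left(-2 \right)}}{254 - 420} = \frac{258 + 4 \left(-2\right)^{4}}{254 - 420} = \frac{258 + 4 \cdot 16}{-166} = \left(258 + 64\right) \left(- \frac{1}{166}\right) = 322 \left(- \frac{1}{166}\right) = - \frac{161}{83}$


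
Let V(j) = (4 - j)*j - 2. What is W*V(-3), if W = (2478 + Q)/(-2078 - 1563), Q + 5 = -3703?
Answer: -28290/3641 ≈ -7.7698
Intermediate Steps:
Q = -3708 (Q = -5 - 3703 = -3708)
W = 1230/3641 (W = (2478 - 3708)/(-2078 - 1563) = -1230/(-3641) = -1230*(-1/3641) = 1230/3641 ≈ 0.33782)
V(j) = -2 + j*(4 - j) (V(j) = j*(4 - j) - 2 = -2 + j*(4 - j))
W*V(-3) = 1230*(-2 - 1*(-3)² + 4*(-3))/3641 = 1230*(-2 - 1*9 - 12)/3641 = 1230*(-2 - 9 - 12)/3641 = (1230/3641)*(-23) = -28290/3641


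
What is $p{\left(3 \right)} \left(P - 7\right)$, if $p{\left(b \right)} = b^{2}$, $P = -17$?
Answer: $-216$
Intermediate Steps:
$p{\left(3 \right)} \left(P - 7\right) = 3^{2} \left(-17 - 7\right) = 9 \left(-24\right) = -216$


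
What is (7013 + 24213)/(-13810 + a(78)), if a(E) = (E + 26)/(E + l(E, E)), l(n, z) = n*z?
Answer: -3700281/1636483 ≈ -2.2611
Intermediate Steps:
a(E) = (26 + E)/(E + E²) (a(E) = (E + 26)/(E + E*E) = (26 + E)/(E + E²))
(7013 + 24213)/(-13810 + a(78)) = (7013 + 24213)/(-13810 + (26 + 78)/(78*(1 + 78))) = 31226/(-13810 + (1/78)*104/79) = 31226/(-13810 + (1/78)*(1/79)*104) = 31226/(-13810 + 4/237) = 31226/(-3272966/237) = 31226*(-237/3272966) = -3700281/1636483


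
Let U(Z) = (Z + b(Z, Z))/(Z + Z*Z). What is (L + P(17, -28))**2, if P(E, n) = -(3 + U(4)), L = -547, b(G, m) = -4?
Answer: 302500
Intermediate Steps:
U(Z) = (-4 + Z)/(Z + Z**2) (U(Z) = (Z - 4)/(Z + Z*Z) = (-4 + Z)/(Z + Z**2))
P(E, n) = -3 (P(E, n) = -(3 + (-4 + 4)/(4*(1 + 4))) = -(3 + (1/4)*0/5) = -(3 + (1/4)*(1/5)*0) = -(3 + 0) = -1*3 = -3)
(L + P(17, -28))**2 = (-547 - 3)**2 = (-550)**2 = 302500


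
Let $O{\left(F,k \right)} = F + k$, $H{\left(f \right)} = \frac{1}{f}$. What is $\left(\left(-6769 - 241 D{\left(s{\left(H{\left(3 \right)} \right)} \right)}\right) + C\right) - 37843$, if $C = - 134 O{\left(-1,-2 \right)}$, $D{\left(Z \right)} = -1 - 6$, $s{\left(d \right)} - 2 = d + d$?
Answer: $-42523$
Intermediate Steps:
$s{\left(d \right)} = 2 + 2 d$ ($s{\left(d \right)} = 2 + \left(d + d\right) = 2 + 2 d$)
$D{\left(Z \right)} = -7$ ($D{\left(Z \right)} = -1 - 6 = -7$)
$C = 402$ ($C = - 134 \left(-1 - 2\right) = \left(-134\right) \left(-3\right) = 402$)
$\left(\left(-6769 - 241 D{\left(s{\left(H{\left(3 \right)} \right)} \right)}\right) + C\right) - 37843 = \left(\left(-6769 - -1687\right) + 402\right) - 37843 = \left(\left(-6769 + 1687\right) + 402\right) - 37843 = \left(-5082 + 402\right) - 37843 = -4680 - 37843 = -42523$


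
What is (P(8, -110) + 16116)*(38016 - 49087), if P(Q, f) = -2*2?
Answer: -178375952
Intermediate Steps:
P(Q, f) = -4
(P(8, -110) + 16116)*(38016 - 49087) = (-4 + 16116)*(38016 - 49087) = 16112*(-11071) = -178375952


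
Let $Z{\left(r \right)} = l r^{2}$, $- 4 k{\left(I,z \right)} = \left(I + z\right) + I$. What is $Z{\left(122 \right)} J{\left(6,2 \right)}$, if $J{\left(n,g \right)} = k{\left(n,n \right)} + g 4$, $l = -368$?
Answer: $-19170592$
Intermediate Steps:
$k{\left(I,z \right)} = - \frac{I}{2} - \frac{z}{4}$ ($k{\left(I,z \right)} = - \frac{\left(I + z\right) + I}{4} = - \frac{z + 2 I}{4} = - \frac{I}{2} - \frac{z}{4}$)
$J{\left(n,g \right)} = 4 g - \frac{3 n}{4}$ ($J{\left(n,g \right)} = \left(- \frac{n}{2} - \frac{n}{4}\right) + g 4 = - \frac{3 n}{4} + 4 g = 4 g - \frac{3 n}{4}$)
$Z{\left(r \right)} = - 368 r^{2}$
$Z{\left(122 \right)} J{\left(6,2 \right)} = - 368 \cdot 122^{2} \left(4 \cdot 2 - \frac{9}{2}\right) = \left(-368\right) 14884 \left(8 - \frac{9}{2}\right) = \left(-5477312\right) \frac{7}{2} = -19170592$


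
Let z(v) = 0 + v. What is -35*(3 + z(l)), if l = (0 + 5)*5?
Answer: -980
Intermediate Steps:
l = 25 (l = 5*5 = 25)
z(v) = v
-35*(3 + z(l)) = -35*(3 + 25) = -35*28 = -980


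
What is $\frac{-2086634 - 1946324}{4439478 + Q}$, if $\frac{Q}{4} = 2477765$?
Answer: $- \frac{2016479}{7175269} \approx -0.28103$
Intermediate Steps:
$Q = 9911060$ ($Q = 4 \cdot 2477765 = 9911060$)
$\frac{-2086634 - 1946324}{4439478 + Q} = \frac{-2086634 - 1946324}{4439478 + 9911060} = - \frac{4032958}{14350538} = \left(-4032958\right) \frac{1}{14350538} = - \frac{2016479}{7175269}$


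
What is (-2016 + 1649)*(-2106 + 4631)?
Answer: -926675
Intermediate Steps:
(-2016 + 1649)*(-2106 + 4631) = -367*2525 = -926675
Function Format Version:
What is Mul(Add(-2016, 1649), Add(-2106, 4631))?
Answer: -926675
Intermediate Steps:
Mul(Add(-2016, 1649), Add(-2106, 4631)) = Mul(-367, 2525) = -926675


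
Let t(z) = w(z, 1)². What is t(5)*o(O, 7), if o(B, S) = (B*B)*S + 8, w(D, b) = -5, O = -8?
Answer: 11400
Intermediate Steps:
t(z) = 25 (t(z) = (-5)² = 25)
o(B, S) = 8 + S*B² (o(B, S) = B²*S + 8 = S*B² + 8 = 8 + S*B²)
t(5)*o(O, 7) = 25*(8 + 7*(-8)²) = 25*(8 + 7*64) = 25*(8 + 448) = 25*456 = 11400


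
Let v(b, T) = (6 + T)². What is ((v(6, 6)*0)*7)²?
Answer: 0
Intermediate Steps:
((v(6, 6)*0)*7)² = (((6 + 6)²*0)*7)² = ((12²*0)*7)² = ((144*0)*7)² = (0*7)² = 0² = 0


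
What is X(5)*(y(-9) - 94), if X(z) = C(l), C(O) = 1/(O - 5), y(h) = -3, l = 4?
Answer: 97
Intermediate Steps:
C(O) = 1/(-5 + O)
X(z) = -1 (X(z) = 1/(-5 + 4) = 1/(-1) = -1)
X(5)*(y(-9) - 94) = -(-3 - 94) = -1*(-97) = 97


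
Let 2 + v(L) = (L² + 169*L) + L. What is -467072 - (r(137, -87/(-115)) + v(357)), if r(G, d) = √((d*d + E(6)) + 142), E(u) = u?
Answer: -655209 - √1964869/115 ≈ -6.5522e+5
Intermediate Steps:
v(L) = -2 + L² + 170*L (v(L) = -2 + ((L² + 169*L) + L) = -2 + (L² + 170*L) = -2 + L² + 170*L)
r(G, d) = √(148 + d²) (r(G, d) = √((d*d + 6) + 142) = √((d² + 6) + 142) = √((6 + d²) + 142) = √(148 + d²))
-467072 - (r(137, -87/(-115)) + v(357)) = -467072 - (√(148 + (-87/(-115))²) + (-2 + 357² + 170*357)) = -467072 - (√(148 + (-87*(-1/115))²) + (-2 + 127449 + 60690)) = -467072 - (√(148 + (87/115)²) + 188137) = -467072 - (√(148 + 7569/13225) + 188137) = -467072 - (√(1964869/13225) + 188137) = -467072 - (√1964869/115 + 188137) = -467072 - (188137 + √1964869/115) = -467072 + (-188137 - √1964869/115) = -655209 - √1964869/115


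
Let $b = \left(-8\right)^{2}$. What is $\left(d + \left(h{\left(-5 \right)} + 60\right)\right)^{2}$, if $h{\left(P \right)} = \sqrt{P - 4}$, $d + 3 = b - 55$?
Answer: $4347 + 396 i \approx 4347.0 + 396.0 i$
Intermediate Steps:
$b = 64$
$d = 6$ ($d = -3 + \left(64 - 55\right) = -3 + 9 = 6$)
$h{\left(P \right)} = \sqrt{-4 + P}$
$\left(d + \left(h{\left(-5 \right)} + 60\right)\right)^{2} = \left(6 + \left(\sqrt{-4 - 5} + 60\right)\right)^{2} = \left(6 + \left(\sqrt{-9} + 60\right)\right)^{2} = \left(6 + \left(3 i + 60\right)\right)^{2} = \left(6 + \left(60 + 3 i\right)\right)^{2} = \left(66 + 3 i\right)^{2}$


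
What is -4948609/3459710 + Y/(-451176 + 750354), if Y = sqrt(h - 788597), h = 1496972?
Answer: -4948609/3459710 + 5*sqrt(28335)/299178 ≈ -1.4275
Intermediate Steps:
Y = 5*sqrt(28335) (Y = sqrt(1496972 - 788597) = sqrt(708375) = 5*sqrt(28335) ≈ 841.65)
-4948609/3459710 + Y/(-451176 + 750354) = -4948609/3459710 + (5*sqrt(28335))/(-451176 + 750354) = -4948609*1/3459710 + (5*sqrt(28335))/299178 = -4948609/3459710 + (5*sqrt(28335))*(1/299178) = -4948609/3459710 + 5*sqrt(28335)/299178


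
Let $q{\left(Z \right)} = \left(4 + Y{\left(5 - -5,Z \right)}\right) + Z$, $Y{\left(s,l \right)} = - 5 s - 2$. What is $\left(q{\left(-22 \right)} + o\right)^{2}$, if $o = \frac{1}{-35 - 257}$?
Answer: $\frac{417834481}{85264} \approx 4900.5$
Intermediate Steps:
$o = - \frac{1}{292}$ ($o = \frac{1}{-292} = - \frac{1}{292} \approx -0.0034247$)
$Y{\left(s,l \right)} = -2 - 5 s$
$q{\left(Z \right)} = -48 + Z$ ($q{\left(Z \right)} = \left(4 - \left(2 + 5 \left(5 - -5\right)\right)\right) + Z = \left(4 - \left(2 + 5 \left(5 + 5\right)\right)\right) + Z = \left(4 - 52\right) + Z = -48 + Z$)
$\left(q{\left(-22 \right)} + o\right)^{2} = \left(\left(-48 - 22\right) - \frac{1}{292}\right)^{2} = \left(-70 - \frac{1}{292}\right)^{2} = \left(- \frac{20441}{292}\right)^{2} = \frac{417834481}{85264}$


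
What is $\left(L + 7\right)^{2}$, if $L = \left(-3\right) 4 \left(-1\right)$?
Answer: $361$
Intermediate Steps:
$L = 12$ ($L = \left(-12\right) \left(-1\right) = 12$)
$\left(L + 7\right)^{2} = \left(12 + 7\right)^{2} = 19^{2} = 361$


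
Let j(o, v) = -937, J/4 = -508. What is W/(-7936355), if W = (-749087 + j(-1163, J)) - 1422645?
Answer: 2172669/7936355 ≈ 0.27376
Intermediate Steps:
J = -2032 (J = 4*(-508) = -2032)
W = -2172669 (W = (-749087 - 937) - 1422645 = -750024 - 1422645 = -2172669)
W/(-7936355) = -2172669/(-7936355) = -2172669*(-1/7936355) = 2172669/7936355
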